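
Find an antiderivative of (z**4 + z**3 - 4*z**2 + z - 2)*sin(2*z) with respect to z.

-z**4*cos(2*z)/2 + z**3*sin(2*z) - z**3*cos(2*z)/2 + 3*z**2*sin(2*z)/4 + 7*z**2*cos(2*z)/2 - 7*z*sin(2*z)/2 + z*cos(2*z)/4 - sin(2*z)/8 - 3*cos(2*z)/4 + C

Use integration by parts with u = z**4 + z**3 - 4*z**2 + z - 2, dv = sin(2*z) dz, so v = -cos(2*z)/2.
Apply parts 4 times (tabular method): alternate signs, differentiate u down to 0, integrate dv up.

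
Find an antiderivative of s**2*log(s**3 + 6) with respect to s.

s**3*log(s**3 + 6)/3 - s**3/3 + 2*log(s**3 + 6) + C

Let u = s**3 + 6, so du = (3*s**2) ds.
The integral becomes (1/3)·∫ log(u) du; integrate by parts with u′=log(u), dv′=du.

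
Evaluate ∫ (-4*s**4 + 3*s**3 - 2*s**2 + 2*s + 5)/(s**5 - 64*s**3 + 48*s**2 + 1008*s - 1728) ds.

Factor the denominator: (s - 6)*(s - 4)*(s - 2)*(s + 6)**2.
Partial-fraction decomposition: -238013/(115200*(s + 6)) + 5911/(960*(s + 6)**2) - 39/(512*(s - 2)) + 851/(400*(s - 4)) - 4591/(1152*(s - 6)).
Integrate each term; A/(s−a) gives A·log|s−a|; A/(s−a)² gives −A/(s−a).

-4591*log(s - 6)/1152 + 851*log(s - 4)/400 - 39*log(s - 2)/512 - 238013*log(s + 6)/115200 - 5911/(960*s + 5760) + C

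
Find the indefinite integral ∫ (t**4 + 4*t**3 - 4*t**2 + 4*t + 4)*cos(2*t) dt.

t**4*sin(2*t)/2 + 2*t**3*sin(2*t) + t**3*cos(2*t) - 7*t**2*sin(2*t)/2 + 3*t**2*cos(2*t) - t*sin(2*t) - 7*t*cos(2*t)/2 + 15*sin(2*t)/4 - cos(2*t)/2 + C

Use integration by parts with u = t**4 + 4*t**3 - 4*t**2 + 4*t + 4, dv = cos(2*t) dt, so v = sin(2*t)/2.
Apply parts 4 times (tabular method): alternate signs, differentiate u down to 0, integrate dv up.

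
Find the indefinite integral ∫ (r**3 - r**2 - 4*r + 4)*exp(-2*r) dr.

(-4*r**3 - 2*r**2 + 14*r - 9)*exp(-2*r)/8 + C

Use integration by parts with u = r**3 - r**2 - 4*r + 4, dv = exp(-2*r) dr, so v = -exp(-2*r)/2.
Apply parts 3 times (tabular method): alternate signs, differentiate u down to 0, integrate dv up.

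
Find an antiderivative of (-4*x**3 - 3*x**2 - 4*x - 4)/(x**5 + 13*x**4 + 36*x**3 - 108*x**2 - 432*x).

Factor the denominator: x*(x - 3)*(x + 4)*(x + 6)**2.
Partial-fraction decomposition: -458/(243*(x + 6)) - 194/(27*(x + 6)**2) + 55/(28*(x + 4)) - 151/(1701*(x - 3)) + 1/(108*x).
Integrate each term; A/(x−a) gives A·log|x−a|; A/(x−a)² gives −A/(x−a).

log(x)/108 - 151*log(x - 3)/1701 + 55*log(x + 4)/28 - 458*log(x + 6)/243 + 194/(27*x + 162) + C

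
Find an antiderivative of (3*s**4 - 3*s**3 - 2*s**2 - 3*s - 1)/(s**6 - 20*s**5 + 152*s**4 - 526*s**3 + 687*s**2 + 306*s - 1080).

Factor the denominator: (s - 6)*(s - 5)*(s - 4)*(s - 3)**2*(s + 1).
Partial-fraction decomposition: -1/(560*(s + 1)) - 2641/(144*(s - 3)) - 67/(12*(s - 3)**2) + 531/(10*(s - 4)) - 239/(4*(s - 5)) + 3149/(126*(s - 6)).
Integrate each term; A/(s−a) gives A·log|s−a|; A/(s−a)² gives −A/(s−a).

3149*log(s - 6)/126 - 239*log(s - 5)/4 + 531*log(s - 4)/10 - 2641*log(s - 3)/144 - log(s + 1)/560 + 67/(12*s - 36) + C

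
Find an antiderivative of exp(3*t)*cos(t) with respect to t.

exp(3*t)*sin(t)/10 + 3*exp(3*t)*cos(t)/10 + C

Let I denote the integral. Integrate by parts with u = cos(t), dv = exp(3*t) dt, so v = exp(3*t)/3: I = exp(3*t)*cos(t)/3 + (1/3)·∫ exp(3*t)*sin(t) dt.
Apply parts again with u = sin(t), dv = exp(3*t) dt: ∫ exp(3*t)*sin(t) dt = exp(3*t)*sin(t)/3 − (1/3)·I. Substituting back brings back I: I = exp(3*t)*sin(t)/9 + exp(3*t)*cos(t)/3 − (1/9)·I.
Solving for I: (1 + 1/9)·I equals the remaining terms, so I = (9/10)·(exp(3*t)*sin(t)/9 + exp(3*t)*cos(t)/3).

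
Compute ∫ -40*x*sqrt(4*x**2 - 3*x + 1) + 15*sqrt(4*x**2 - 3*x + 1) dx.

Let u = 4*x**2 - 3*x + 1, so du = (8*x - 3) dx.
Rewriting, the integral becomes -5·∫ √u du = -5·(2/3)u^(3/2).
Substituting back, u = 4*x**2 - 3*x + 1.

-10*(4*x**2 - 3*x + 1)**(3/2)/3 + C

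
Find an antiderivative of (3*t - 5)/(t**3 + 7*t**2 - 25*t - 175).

log(t - 5)/12 + log(t + 5) - 13*log(t + 7)/12 + C

Factor the denominator: (t - 5)*(t + 5)*(t + 7).
Partial-fraction decomposition: -13/(12*(t + 7)) + 1/(t + 5) + 1/(12*(t - 5)).
Integrate each term: A/(t−a) contributes A·log|t−a|.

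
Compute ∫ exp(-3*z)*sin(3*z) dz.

Let I denote the integral. Integrate by parts with u = sin(3*z), dv = exp(-3*z) dz, so v = -exp(-3*z)/3: I = -exp(-3*z)*sin(3*z)/3 + ∫ exp(-3*z)*cos(3*z) dz.
Apply parts again with u = cos(3*z), dv = exp(-3*z) dz: ∫ exp(-3*z)*cos(3*z) dz = -exp(-3*z)*cos(3*z)/3 − I. Substituting back brings back I: I = -exp(-3*z)*sin(3*z)/3 - exp(-3*z)*cos(3*z)/3 − I.
Solving for I: (1 + 1)·I equals the remaining terms, so I = (1/2)·(-exp(-3*z)*sin(3*z)/3 - exp(-3*z)*cos(3*z)/3).

-exp(-3*z)*sin(3*z)/6 - exp(-3*z)*cos(3*z)/6 + C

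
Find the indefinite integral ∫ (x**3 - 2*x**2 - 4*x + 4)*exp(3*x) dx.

(3*x**3 - 9*x**2 - 6*x + 14)*exp(3*x)/9 + C

Use integration by parts with u = x**3 - 2*x**2 - 4*x + 4, dv = exp(3*x) dx, so v = exp(3*x)/3.
Apply parts 3 times (tabular method): alternate signs, differentiate u down to 0, integrate dv up.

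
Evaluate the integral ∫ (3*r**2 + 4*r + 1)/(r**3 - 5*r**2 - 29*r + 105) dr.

11*log(r - 7)/3 - 5*log(r - 3)/4 + 7*log(r + 5)/12 + C

Factor the denominator: (r - 7)*(r - 3)*(r + 5).
Partial-fraction decomposition: 7/(12*(r + 5)) - 5/(4*(r - 3)) + 11/(3*(r - 7)).
Integrate each term: A/(r−a) contributes A·log|r−a|.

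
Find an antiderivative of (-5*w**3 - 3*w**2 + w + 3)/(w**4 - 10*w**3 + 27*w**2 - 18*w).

Factor the denominator: w*(w - 6)*(w - 3)*(w - 1).
Partial-fraction decomposition: -2/(5*(w - 1)) + 26/(3*(w - 3)) - 131/(10*(w - 6)) - 1/(6*w).
Integrate each term: A/(w−a) contributes A·log|w−a|.

-log(w)/6 - 131*log(w - 6)/10 + 26*log(w - 3)/3 - 2*log(w - 1)/5 + C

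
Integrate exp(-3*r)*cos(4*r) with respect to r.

4*exp(-3*r)*sin(4*r)/25 - 3*exp(-3*r)*cos(4*r)/25 + C

Let I denote the integral. Integrate by parts with u = cos(4*r), dv = exp(-3*r) dr, so v = -exp(-3*r)/3: I = -exp(-3*r)*cos(4*r)/3 − (4/3)·∫ exp(-3*r)*sin(4*r) dr.
Apply parts again with u = sin(4*r), dv = exp(-3*r) dr: ∫ exp(-3*r)*sin(4*r) dr = -exp(-3*r)*sin(4*r)/3 + (4/3)·I. Substituting back brings back I: I = 4*exp(-3*r)*sin(4*r)/9 - exp(-3*r)*cos(4*r)/3 − (16/9)·I.
Solving for I: (1 + 16/9)·I equals the remaining terms, so I = (9/25)·(4*exp(-3*r)*sin(4*r)/9 - exp(-3*r)*cos(4*r)/3).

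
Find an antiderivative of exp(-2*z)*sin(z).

Let I denote the integral. Integrate by parts with u = sin(z), dv = exp(-2*z) dz, so v = -exp(-2*z)/2: I = -exp(-2*z)*sin(z)/2 + (1/2)·∫ exp(-2*z)*cos(z) dz.
Apply parts again with u = cos(z), dv = exp(-2*z) dz: ∫ exp(-2*z)*cos(z) dz = -exp(-2*z)*cos(z)/2 − (1/2)·I. Substituting back brings back I: I = -exp(-2*z)*sin(z)/2 - exp(-2*z)*cos(z)/4 − (1/4)·I.
Solving for I: (1 + 1/4)·I equals the remaining terms, so I = (4/5)·(-exp(-2*z)*sin(z)/2 - exp(-2*z)*cos(z)/4).

-2*exp(-2*z)*sin(z)/5 - exp(-2*z)*cos(z)/5 + C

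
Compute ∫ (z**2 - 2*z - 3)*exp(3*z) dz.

Use integration by parts with u = z**2 - 2*z - 3, dv = exp(3*z) dz, so v = exp(3*z)/3.
Apply parts 2 times (tabular method): alternate signs, differentiate u down to 0, integrate dv up.

(9*z**2 - 24*z - 19)*exp(3*z)/27 + C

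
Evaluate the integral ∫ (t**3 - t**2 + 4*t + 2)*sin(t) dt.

-t**3*cos(t) + 3*t**2*sin(t) + t**2*cos(t) - 2*t*sin(t) + 2*t*cos(t) - 2*sin(t) - 4*cos(t) + C

Use integration by parts with u = t**3 - t**2 + 4*t + 2, dv = sin(t) dt, so v = -cos(t).
Apply parts 3 times (tabular method): alternate signs, differentiate u down to 0, integrate dv up.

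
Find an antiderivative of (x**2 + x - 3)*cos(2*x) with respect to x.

Use integration by parts with u = x**2 + x - 3, dv = cos(2*x) dx, so v = sin(2*x)/2.
Apply parts 2 times (tabular method): alternate signs, differentiate u down to 0, integrate dv up.

x**2*sin(2*x)/2 + x*sin(2*x)/2 + x*cos(2*x)/2 - 7*sin(2*x)/4 + cos(2*x)/4 + C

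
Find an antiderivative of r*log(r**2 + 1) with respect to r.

r**2*log(r**2 + 1)/2 - r**2/2 + log(r**2 + 1)/2 + C

Let u = r**2 + 1, so du = (2*r) dr.
The integral becomes (1/2)·∫ log(u) du; integrate by parts with u′=log(u), dv′=du.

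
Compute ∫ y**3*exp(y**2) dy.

Let u = y², du = 2y dy; rewrite as (1/2)∫ u^1·exp(1u) du.
Now integrate by parts 1 time.

(y**2 - 1)*exp(y**2)/2 + C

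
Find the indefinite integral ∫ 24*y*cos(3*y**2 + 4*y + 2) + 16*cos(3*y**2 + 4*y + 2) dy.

Let u = 3*y**2 + 4*y + 2, so du = (6*y + 4) dy.
Rewriting, the integral becomes 4·∫ cos(u) du = 4·sin(u).
Substituting back, u = 3*y**2 + 4*y + 2.

4*sin(3*y**2 + 4*y + 2) + C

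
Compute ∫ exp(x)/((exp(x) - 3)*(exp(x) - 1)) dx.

Let u = e^x, du = e^x dx.
The integral becomes ∫ du/((u-1)(u-3)); decompose into partial fractions.

log(exp(x) - 3)/2 - log(exp(x) - 1)/2 + C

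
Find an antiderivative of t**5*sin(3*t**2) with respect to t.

-t**4*cos(3*t**2)/6 + t**2*sin(3*t**2)/9 + cos(3*t**2)/27 + C

Let u = t², du = 2t dt; rewrite as (1/2)∫ u^2·sin(3u) du.
Now integrate by parts 2 times.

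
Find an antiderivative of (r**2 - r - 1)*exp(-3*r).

(-9*r**2 + 3*r + 10)*exp(-3*r)/27 + C

Use integration by parts with u = r**2 - r - 1, dv = exp(-3*r) dr, so v = -exp(-3*r)/3.
Apply parts 2 times (tabular method): alternate signs, differentiate u down to 0, integrate dv up.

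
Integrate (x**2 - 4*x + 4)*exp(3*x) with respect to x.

Use integration by parts with u = x**2 - 4*x + 4, dv = exp(3*x) dx, so v = exp(3*x)/3.
Apply parts 2 times (tabular method): alternate signs, differentiate u down to 0, integrate dv up.

(9*x**2 - 42*x + 50)*exp(3*x)/27 + C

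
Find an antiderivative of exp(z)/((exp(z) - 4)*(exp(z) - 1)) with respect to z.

log(exp(z) - 4)/3 - log(exp(z) - 1)/3 + C

Let u = e^z, du = e^z dz.
The integral becomes ∫ du/((u-1)(u-4)); decompose into partial fractions.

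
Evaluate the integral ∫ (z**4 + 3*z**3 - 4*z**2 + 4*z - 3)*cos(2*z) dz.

z**4*sin(2*z)/2 + 3*z**3*sin(2*z)/2 + z**3*cos(2*z) - 7*z**2*sin(2*z)/2 + 9*z**2*cos(2*z)/4 - z*sin(2*z)/4 - 7*z*cos(2*z)/2 + sin(2*z)/4 - cos(2*z)/8 + C

Use integration by parts with u = z**4 + 3*z**3 - 4*z**2 + 4*z - 3, dv = cos(2*z) dz, so v = sin(2*z)/2.
Apply parts 4 times (tabular method): alternate signs, differentiate u down to 0, integrate dv up.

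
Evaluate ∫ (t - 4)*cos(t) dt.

t*sin(t) - 4*sin(t) + cos(t) + C

Use integration by parts with u = t - 4, dv = cos(t) dt, so v = sin(t).
Apply parts 1 times (tabular method): alternate signs, differentiate u down to 0, integrate dv up.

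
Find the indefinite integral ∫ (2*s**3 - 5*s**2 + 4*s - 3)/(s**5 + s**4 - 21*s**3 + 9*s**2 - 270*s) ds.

log(s)/90 + 71*log(s - 5)/935 - 71*log(s + 6)/330 + 49*log(s**2 + 9)/765 + 28*atan(s/3)/255 + C

Factor the denominator: s*(s - 5)*(s + 6)*(s**2 + 9).
Partial-fraction decomposition: 14*(7*s + 18)/(765*(s**2 + 9)) - 71/(330*(s + 6)) + 71/(935*(s - 5)) + 1/(90*s).
Integrate each term; A/(s−a) gives A·log|s−a|; the (Bs+D)/(s²+p²) term gives a log and an atan.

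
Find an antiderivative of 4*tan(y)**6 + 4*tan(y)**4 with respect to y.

Let u = tan(y), so du = (tan(y)**2 + 1) dy.
Rewriting, the integral becomes 4·∫ u^4 du = 4·u^5/5.
Substituting back, u = tan(y).

4*tan(y)**5/5 + C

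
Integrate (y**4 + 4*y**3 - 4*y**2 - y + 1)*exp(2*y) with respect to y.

Use integration by parts with u = y**4 + 4*y**3 - 4*y**2 - y + 1, dv = exp(2*y) dy, so v = exp(2*y)/2.
Apply parts 4 times (tabular method): alternate signs, differentiate u down to 0, integrate dv up.

(y**4 + 2*y**3 - 7*y**2 + 6*y - 2)*exp(2*y)/2 + C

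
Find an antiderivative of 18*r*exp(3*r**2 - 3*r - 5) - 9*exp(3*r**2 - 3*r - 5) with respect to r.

Let u = 3*r**2 - 3*r - 5, so du = (6*r - 3) dr.
Rewriting, the integral becomes 3·∫ e^u du = 3·e^u.
Substituting back, u = 3*r**2 - 3*r - 5.

3*exp(3*r**2 - 3*r - 5) + C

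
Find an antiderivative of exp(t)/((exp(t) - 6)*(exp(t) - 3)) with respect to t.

Let u = e^t, du = e^t dt.
The integral becomes ∫ du/((u-3)(u-6)); decompose into partial fractions.

log(exp(t) - 6)/3 - log(exp(t) - 3)/3 + C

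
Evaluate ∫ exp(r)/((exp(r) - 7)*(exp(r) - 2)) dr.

Let u = e^r, du = e^r dr.
The integral becomes ∫ du/((u-7)(u-2)); decompose into partial fractions.

log(exp(r) - 7)/5 - log(exp(r) - 2)/5 + C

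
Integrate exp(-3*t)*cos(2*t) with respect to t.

2*exp(-3*t)*sin(2*t)/13 - 3*exp(-3*t)*cos(2*t)/13 + C

Let I denote the integral. Integrate by parts with u = cos(2*t), dv = exp(-3*t) dt, so v = -exp(-3*t)/3: I = -exp(-3*t)*cos(2*t)/3 − (2/3)·∫ exp(-3*t)*sin(2*t) dt.
Apply parts again with u = sin(2*t), dv = exp(-3*t) dt: ∫ exp(-3*t)*sin(2*t) dt = -exp(-3*t)*sin(2*t)/3 + (2/3)·I. Substituting back brings back I: I = 2*exp(-3*t)*sin(2*t)/9 - exp(-3*t)*cos(2*t)/3 − (4/9)·I.
Solving for I: (1 + 4/9)·I equals the remaining terms, so I = (9/13)·(2*exp(-3*t)*sin(2*t)/9 - exp(-3*t)*cos(2*t)/3).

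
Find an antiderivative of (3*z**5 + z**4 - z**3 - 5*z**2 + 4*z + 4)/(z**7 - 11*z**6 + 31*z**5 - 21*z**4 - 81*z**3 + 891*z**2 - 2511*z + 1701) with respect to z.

Factor the denominator: (z - 7)*(z - 3)**2*(z - 1)*(z + 3)*(z**2 + 9).
Partial-fraction decomposition: -(4277*z + 15207)/(46980*(z**2 + 9)) - 337/(12960*(z + 3)) - 1/(160*(z - 1)) - 1409/(1728*(z - 3)) - 377/(432*(z - 3)**2) + 8711/(9280*(z - 7)).
Integrate each term; A/(z−a) gives A·log|z−a|; the (Bz+D)/(z²+p²) term gives a log and an atan.

8711*log(z - 7)/9280 - 1409*log(z - 3)/1728 - log(z - 1)/160 - 337*log(z + 3)/12960 - 4277*log(z**2 + 9)/93960 - 5069*atan(z/3)/46980 + 377/(432*z - 1296) + C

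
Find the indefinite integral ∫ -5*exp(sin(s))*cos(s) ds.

Let u = sin(s), so du = (cos(s)) ds.
Rewriting, the integral becomes -5·∫ e^u du = -5·e^u.
Substituting back, u = sin(s).

-5*exp(sin(s)) + C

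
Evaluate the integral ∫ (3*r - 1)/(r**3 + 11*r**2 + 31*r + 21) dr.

-log(r + 1)/3 + 5*log(r + 3)/4 - 11*log(r + 7)/12 + C

Factor the denominator: (r + 1)*(r + 3)*(r + 7).
Partial-fraction decomposition: -11/(12*(r + 7)) + 5/(4*(r + 3)) - 1/(3*(r + 1)).
Integrate each term: A/(r−a) contributes A·log|r−a|.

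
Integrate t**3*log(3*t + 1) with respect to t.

Use integration by parts with u = log(3*t + 1), dv = t**3 dt.
Then du = 3/(3*t + 1) dt and v = t**4/4.

t**4*log(3*t + 1)/4 - t**4/16 + t**3/36 - t**2/72 + t/108 - log(3*t + 1)/324 + C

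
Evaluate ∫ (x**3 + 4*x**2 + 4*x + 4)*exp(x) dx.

(x**3 + x**2 + 2*x + 2)*exp(x) + C

Use integration by parts with u = x**3 + 4*x**2 + 4*x + 4, dv = exp(x) dx, so v = exp(x).
Apply parts 3 times (tabular method): alternate signs, differentiate u down to 0, integrate dv up.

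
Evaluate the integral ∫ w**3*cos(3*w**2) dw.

w**2*sin(3*w**2)/6 + cos(3*w**2)/18 + C

Let u = w², du = 2w dw; rewrite as (1/2)∫ u^1·cos(3u) du.
Now integrate by parts 1 time.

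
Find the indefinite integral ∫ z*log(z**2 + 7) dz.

z**2*log(z**2 + 7)/2 - z**2/2 + 7*log(z**2 + 7)/2 + C

Let u = z**2 + 7, so du = (2*z) dz.
The integral becomes (1/2)·∫ log(u) du; integrate by parts with u′=log(u), dv′=du.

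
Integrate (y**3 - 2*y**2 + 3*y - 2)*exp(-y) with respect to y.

Use integration by parts with u = y**3 - 2*y**2 + 3*y - 2, dv = exp(-y) dy, so v = -exp(-y).
Apply parts 3 times (tabular method): alternate signs, differentiate u down to 0, integrate dv up.

(-y**3 - y**2 - 5*y - 3)*exp(-y) + C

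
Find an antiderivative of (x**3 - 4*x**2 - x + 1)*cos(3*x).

Use integration by parts with u = x**3 - 4*x**2 - x + 1, dv = cos(3*x) dx, so v = sin(3*x)/3.
Apply parts 3 times (tabular method): alternate signs, differentiate u down to 0, integrate dv up.

x**3*sin(3*x)/3 - 4*x**2*sin(3*x)/3 + x**2*cos(3*x)/3 - 5*x*sin(3*x)/9 - 8*x*cos(3*x)/9 + 17*sin(3*x)/27 - 5*cos(3*x)/27 + C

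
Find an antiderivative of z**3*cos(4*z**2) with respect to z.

Let u = z², du = 2z dz; rewrite as (1/2)∫ u^1·cos(4u) du.
Now integrate by parts 1 time.

z**2*sin(4*z**2)/8 + cos(4*z**2)/32 + C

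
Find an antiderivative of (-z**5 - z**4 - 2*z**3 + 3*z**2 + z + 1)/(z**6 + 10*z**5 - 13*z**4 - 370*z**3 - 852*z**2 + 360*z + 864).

Factor the denominator: (z - 6)*(z - 1)*(z + 1)*(z + 4)*(z + 6)**2.
Partial-fraction decomposition: 52939/(70560*(z + 6)) + 1403/(168*(z + 6)**2) - 941/(600*(z + 4)) + 1/(210*(z + 1)) - 1/(2450*(z - 1)) - 9389/(50400*(z - 6)).
Integrate each term; A/(z−a) gives A·log|z−a|; A/(z−a)² gives −A/(z−a).

-9389*log(z - 6)/50400 - log(z - 1)/2450 + log(z + 1)/210 - 941*log(z + 4)/600 + 52939*log(z + 6)/70560 - 1403/(168*z + 1008) + C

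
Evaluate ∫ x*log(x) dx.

x**2*log(x)/2 - x**2/4 + C

Use integration by parts with u = log(x), dv = x dx.
Then du = 1/x dx and v = x**2/2.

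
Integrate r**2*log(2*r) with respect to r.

r**3*(log(r) + log(2))/3 - r**3/9 + C

Use integration by parts with u = log(2*r), dv = r**2 dr.
Then du = 1/r dr and v = r**3/3.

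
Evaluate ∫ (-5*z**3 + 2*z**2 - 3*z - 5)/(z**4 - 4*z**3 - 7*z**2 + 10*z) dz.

-log(z)/2 - 17*log(z - 5)/4 + 11*log(z - 1)/12 - 7*log(z + 2)/6 + C

Factor the denominator: z*(z - 5)*(z - 1)*(z + 2).
Partial-fraction decomposition: -7/(6*(z + 2)) + 11/(12*(z - 1)) - 17/(4*(z - 5)) - 1/(2*z).
Integrate each term: A/(z−a) contributes A·log|z−a|.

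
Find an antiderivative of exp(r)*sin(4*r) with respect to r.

Let I denote the integral. Integrate by parts with u = sin(4*r), dv = exp(r) dr, so v = exp(r): I = exp(r)*sin(4*r) − 4·∫ exp(r)*cos(4*r) dr.
Apply parts again with u = cos(4*r), dv = exp(r) dr: ∫ exp(r)*cos(4*r) dr = exp(r)*cos(4*r) + 4·I. Substituting back brings back I: I = exp(r)*sin(4*r) - 4*exp(r)*cos(4*r) − 16·I.
Solving for I: (1 + 16)·I equals the remaining terms, so I = (1/17)·(exp(r)*sin(4*r) - 4*exp(r)*cos(4*r)).

exp(r)*sin(4*r)/17 - 4*exp(r)*cos(4*r)/17 + C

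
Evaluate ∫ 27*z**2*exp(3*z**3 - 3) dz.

3*exp(3*z**3 - 3) + C

Let u = 3*z**3 - 3, so du = (9*z**2) dz.
Rewriting, the integral becomes 3·∫ e^u du = 3·e^u.
Substituting back, u = 3*z**3 - 3.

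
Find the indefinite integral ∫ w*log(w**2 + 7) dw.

Let u = w**2 + 7, so du = (2*w) dw.
The integral becomes (1/2)·∫ log(u) du; integrate by parts with u′=log(u), dv′=du.

w**2*log(w**2 + 7)/2 - w**2/2 + 7*log(w**2 + 7)/2 + C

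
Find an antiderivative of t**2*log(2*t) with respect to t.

t**3*(log(t) + log(2))/3 - t**3/9 + C

Use integration by parts with u = log(2*t), dv = t**2 dt.
Then du = 1/t dt and v = t**3/3.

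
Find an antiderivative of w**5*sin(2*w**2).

-w**4*cos(2*w**2)/4 + w**2*sin(2*w**2)/4 + cos(2*w**2)/8 + C

Let u = w², du = 2w dw; rewrite as (1/2)∫ u^2·sin(2u) du.
Now integrate by parts 2 times.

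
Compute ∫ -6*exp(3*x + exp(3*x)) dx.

-2*exp(exp(3*x)) + C

Let u = exp(3*x), so du = (3*exp(3*x)) dx.
Rewriting, the integral becomes -2·∫ e^u du = -2·e^u.
Substituting back, u = exp(3*x).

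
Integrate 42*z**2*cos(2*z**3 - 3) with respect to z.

Let u = 2*z**3 - 3, so du = (6*z**2) dz.
Rewriting, the integral becomes 7·∫ cos(u) du = 7·sin(u).
Substituting back, u = 2*z**3 - 3.

7*sin(2*z**3 - 3) + C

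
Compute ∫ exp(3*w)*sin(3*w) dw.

Let I denote the integral. Integrate by parts with u = sin(3*w), dv = exp(3*w) dw, so v = exp(3*w)/3: I = exp(3*w)*sin(3*w)/3 − ∫ exp(3*w)*cos(3*w) dw.
Apply parts again with u = cos(3*w), dv = exp(3*w) dw: ∫ exp(3*w)*cos(3*w) dw = exp(3*w)*cos(3*w)/3 + I. Substituting back brings back I: I = exp(3*w)*sin(3*w)/3 - exp(3*w)*cos(3*w)/3 − I.
Solving for I: (1 + 1)·I equals the remaining terms, so I = (1/2)·(exp(3*w)*sin(3*w)/3 - exp(3*w)*cos(3*w)/3).

exp(3*w)*sin(3*w)/6 - exp(3*w)*cos(3*w)/6 + C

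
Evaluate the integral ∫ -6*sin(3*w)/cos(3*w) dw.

2*log(cos(3*w)) + C

Let u = cos(3*w), so du = (-3*sin(3*w)) dw.
Rewriting, the integral becomes 2·∫ 1/u du = 2·log(u).
Substituting back, u = cos(3*w).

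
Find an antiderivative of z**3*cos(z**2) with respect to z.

Let u = z², du = 2z dz; rewrite as (1/2)∫ u^1·cos(1u) du.
Now integrate by parts 1 time.

z**2*sin(z**2)/2 + cos(z**2)/2 + C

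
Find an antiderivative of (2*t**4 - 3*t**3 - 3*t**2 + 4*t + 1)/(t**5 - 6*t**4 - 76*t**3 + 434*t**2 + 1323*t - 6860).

Factor the denominator: (t - 7)**2*(t - 4)*(t + 5)*(t + 7).
Partial-fraction decomposition: 5657/(4312*(t + 7)) - 1531/(2592*(t + 5)) + 289/(891*(t - 4)) + 40405/(42336*(t - 7)) + 3655/(504*(t - 7)**2).
Integrate each term; A/(t−a) gives A·log|t−a|; A/(t−a)² gives −A/(t−a).

40405*log(t - 7)/42336 + 289*log(t - 4)/891 - 1531*log(t + 5)/2592 + 5657*log(t + 7)/4312 - 3655/(504*t - 3528) + C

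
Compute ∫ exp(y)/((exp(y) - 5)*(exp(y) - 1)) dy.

Let u = e^y, du = e^y dy.
The integral becomes ∫ du/((u-1)(u-5)); decompose into partial fractions.

log(exp(y) - 5)/4 - log(exp(y) - 1)/4 + C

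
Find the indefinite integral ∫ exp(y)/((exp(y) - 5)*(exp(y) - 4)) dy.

Let u = e^y, du = e^y dy.
The integral becomes ∫ du/((u-4)(u-5)); decompose into partial fractions.

log(exp(y) - 5) - log(exp(y) - 4) + C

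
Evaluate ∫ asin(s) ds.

Use integration by parts with u = arcsin(s), dv = ds.
Then du = 1/sqrt(-s**2 + 1) ds.

s*asin(s) + sqrt(-s**2 + 1) + C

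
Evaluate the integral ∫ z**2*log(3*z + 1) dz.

z**3*log(3*z + 1)/3 - z**3/9 + z**2/18 - z/27 + log(3*z + 1)/81 + C

Use integration by parts with u = log(3*z + 1), dv = z**2 dz.
Then du = 3/(3*z + 1) dz and v = z**3/3.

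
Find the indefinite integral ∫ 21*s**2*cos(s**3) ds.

7*sin(s**3) + C

Let u = s**3, so du = (3*s**2) ds.
Rewriting, the integral becomes 7·∫ cos(u) du = 7·sin(u).
Substituting back, u = s**3.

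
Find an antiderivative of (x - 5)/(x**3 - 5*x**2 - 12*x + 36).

Factor the denominator: (x - 6)*(x - 2)*(x + 3).
Partial-fraction decomposition: -8/(45*(x + 3)) + 3/(20*(x - 2)) + 1/(36*(x - 6)).
Integrate each term: A/(x−a) contributes A·log|x−a|.

log(x - 6)/36 + 3*log(x - 2)/20 - 8*log(x + 3)/45 + C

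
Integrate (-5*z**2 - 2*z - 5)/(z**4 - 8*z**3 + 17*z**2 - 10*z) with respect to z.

Factor the denominator: z*(z - 5)*(z - 2)*(z - 1).
Partial-fraction decomposition: -3/(z - 1) + 29/(6*(z - 2)) - 7/(3*(z - 5)) + 1/(2*z).
Integrate each term: A/(z−a) contributes A·log|z−a|.

log(z)/2 - 7*log(z - 5)/3 + 29*log(z - 2)/6 - 3*log(z - 1) + C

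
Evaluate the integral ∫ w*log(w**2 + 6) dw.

Let u = w**2 + 6, so du = (2*w) dw.
The integral becomes (1/2)·∫ log(u) du; integrate by parts with u′=log(u), dv′=du.

w**2*log(w**2 + 6)/2 - w**2/2 + 3*log(w**2 + 6) + C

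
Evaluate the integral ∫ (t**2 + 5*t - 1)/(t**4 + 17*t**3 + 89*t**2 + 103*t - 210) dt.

Factor the denominator: (t - 1)*(t + 5)*(t + 6)*(t + 7).
Partial-fraction decomposition: -13/(16*(t + 7)) + 5/(7*(t + 6)) + 1/(12*(t + 5)) + 5/(336*(t - 1)).
Integrate each term: A/(t−a) contributes A·log|t−a|.

5*log(t - 1)/336 + log(t + 5)/12 + 5*log(t + 6)/7 - 13*log(t + 7)/16 + C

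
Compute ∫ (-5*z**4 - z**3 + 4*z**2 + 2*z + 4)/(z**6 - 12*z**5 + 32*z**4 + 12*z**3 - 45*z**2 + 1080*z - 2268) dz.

Factor the denominator: (z - 7)*(z - 6)*(z - 2)*(z + 3)*(z**2 + 9).
Partial-fraction decomposition: (15913*z + 31293)/(101790*(z**2 + 9)) + 86/(2025*(z + 3)) - 16/(325*(z - 2)) + 1634/(405*(z - 6)) - 6067/(1450*(z - 7)).
Integrate each term; A/(z−a) gives A·log|z−a|; the (Bz+D)/(z²+p²) term gives a log and an atan.

-6067*log(z - 7)/1450 + 1634*log(z - 6)/405 - 16*log(z - 2)/325 + 86*log(z + 3)/2025 + 15913*log(z**2 + 9)/203580 + 1159*atan(z/3)/11310 + C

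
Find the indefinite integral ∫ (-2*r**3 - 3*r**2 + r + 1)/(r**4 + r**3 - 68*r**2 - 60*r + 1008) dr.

-275*log(r - 7)/169 + 57*log(r - 4)/100 - 15933*log(r + 6)/16900 - 319/(130*r + 780) + C

Factor the denominator: (r - 7)*(r - 4)*(r + 6)**2.
Partial-fraction decomposition: -15933/(16900*(r + 6)) + 319/(130*(r + 6)**2) + 57/(100*(r - 4)) - 275/(169*(r - 7)).
Integrate each term; A/(r−a) gives A·log|r−a|; A/(r−a)² gives −A/(r−a).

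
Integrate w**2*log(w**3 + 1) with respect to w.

w**3*log(w**3 + 1)/3 - w**3/3 + log(w**3 + 1)/3 + C

Let u = w**3 + 1, so du = (3*w**2) dw.
The integral becomes (1/3)·∫ log(u) du; integrate by parts with u′=log(u), dv′=du.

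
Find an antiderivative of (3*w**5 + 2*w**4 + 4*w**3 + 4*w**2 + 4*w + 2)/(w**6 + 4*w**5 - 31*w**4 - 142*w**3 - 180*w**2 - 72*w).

Factor the denominator: w*(w - 6)*(w + 1)**2*(w + 2)*(w + 6).
Partial-fraction decomposition: 10739/(3600*(w + 6)) - 43/(32*(w + 2)) + 531/(1225*(w + 1)) - 3/(35*(w + 1)**2) + 13477/(14112*(w - 6)) - 1/(36*w).
Integrate each term; A/(w−a) gives A·log|w−a|; A/(w−a)² gives −A/(w−a).

-log(w)/36 + 13477*log(w - 6)/14112 + 531*log(w + 1)/1225 - 43*log(w + 2)/32 + 10739*log(w + 6)/3600 + 3/(35*w + 35) + C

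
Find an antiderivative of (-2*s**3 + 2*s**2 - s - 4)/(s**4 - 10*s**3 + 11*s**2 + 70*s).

Factor the denominator: s*(s - 7)*(s - 5)*(s + 2).
Partial-fraction decomposition: -11/(63*(s + 2)) + 209/(70*(s - 5)) - 599/(126*(s - 7)) - 2/(35*s).
Integrate each term: A/(s−a) contributes A·log|s−a|.

-2*log(s)/35 - 599*log(s - 7)/126 + 209*log(s - 5)/70 - 11*log(s + 2)/63 + C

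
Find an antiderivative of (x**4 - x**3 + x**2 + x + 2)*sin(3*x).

Use integration by parts with u = x**4 - x**3 + x**2 + x + 2, dv = sin(3*x) dx, so v = -cos(3*x)/3.
Apply parts 4 times (tabular method): alternate signs, differentiate u down to 0, integrate dv up.

-x**4*cos(3*x)/3 + 4*x**3*sin(3*x)/9 + x**3*cos(3*x)/3 - x**2*sin(3*x)/3 + x**2*cos(3*x)/9 - 2*x*sin(3*x)/27 - 5*x*cos(3*x)/9 + 5*sin(3*x)/27 - 56*cos(3*x)/81 + C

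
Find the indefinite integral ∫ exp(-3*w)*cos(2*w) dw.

Let I denote the integral. Integrate by parts with u = cos(2*w), dv = exp(-3*w) dw, so v = -exp(-3*w)/3: I = -exp(-3*w)*cos(2*w)/3 − (2/3)·∫ exp(-3*w)*sin(2*w) dw.
Apply parts again with u = sin(2*w), dv = exp(-3*w) dw: ∫ exp(-3*w)*sin(2*w) dw = -exp(-3*w)*sin(2*w)/3 + (2/3)·I. Substituting back brings back I: I = 2*exp(-3*w)*sin(2*w)/9 - exp(-3*w)*cos(2*w)/3 − (4/9)·I.
Solving for I: (1 + 4/9)·I equals the remaining terms, so I = (9/13)·(2*exp(-3*w)*sin(2*w)/9 - exp(-3*w)*cos(2*w)/3).

2*exp(-3*w)*sin(2*w)/13 - 3*exp(-3*w)*cos(2*w)/13 + C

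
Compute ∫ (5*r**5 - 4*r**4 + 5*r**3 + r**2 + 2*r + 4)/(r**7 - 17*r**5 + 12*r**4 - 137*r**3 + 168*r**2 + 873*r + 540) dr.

4444*log(r - 4)/5625 - 1045*log(r - 3)/2304 + 129*log(r + 1)/2000 - 18731*log(r + 5)/39168 + 29543*log(r**2 + 9)/765000 + 56587*atan(r/3)/191250 + 11/(800*r + 800) + C

Factor the denominator: (r - 4)*(r - 3)*(r + 1)**2*(r + 5)*(r**2 + 9).
Partial-fraction decomposition: (29543*r + 339522)/(382500*(r**2 + 9)) - 18731/(39168*(r + 5)) + 129/(2000*(r + 1)) - 11/(800*(r + 1)**2) - 1045/(2304*(r - 3)) + 4444/(5625*(r - 4)).
Integrate each term; A/(r−a) gives A·log|r−a|; the (Br+D)/(r²+p²) term gives a log and an atan.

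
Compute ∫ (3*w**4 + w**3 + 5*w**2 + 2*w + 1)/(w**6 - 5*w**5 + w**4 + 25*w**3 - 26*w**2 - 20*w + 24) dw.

Factor the denominator: (w - 3)*(w - 2)**2*(w - 1)*(w + 1)*(w + 2).
Partial-fraction decomposition: -19/(80*(w + 2)) + 1/(12*(w + 1)) - 1/(w - 1) - 331/(48*(w - 2)) - 27/(4*(w - 2)**2) + 161/(20*(w - 3)).
Integrate each term; A/(w−a) gives A·log|w−a|; A/(w−a)² gives −A/(w−a).

161*log(w - 3)/20 - 331*log(w - 2)/48 - log(w - 1) + log(w + 1)/12 - 19*log(w + 2)/80 + 27/(4*w - 8) + C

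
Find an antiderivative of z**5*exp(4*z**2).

Let u = z², du = 2z dz; rewrite as (1/2)∫ u^2·exp(4u) du.
Now integrate by parts 2 times.

(8*z**4 - 4*z**2 + 1)*exp(4*z**2)/64 + C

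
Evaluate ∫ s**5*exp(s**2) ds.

(s**4 - 2*s**2 + 2)*exp(s**2)/2 + C

Let u = s², du = 2s ds; rewrite as (1/2)∫ u^2·exp(1u) du.
Now integrate by parts 2 times.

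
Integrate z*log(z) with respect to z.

z**2*log(z)/2 - z**2/4 + C

Use integration by parts with u = log(z), dv = z dz.
Then du = 1/z dz and v = z**2/2.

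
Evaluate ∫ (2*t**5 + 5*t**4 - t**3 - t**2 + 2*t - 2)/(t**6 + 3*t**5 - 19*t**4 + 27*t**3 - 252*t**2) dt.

-25*log(t)/3528 + 1627*log(t - 4)/2200 + 21331*log(t + 7)/31262 + 7637*log(t**2 + 9)/26100 + 10573*atan(t/3)/39150 - 1/(126*t) + C

Factor the denominator: t**2*(t - 4)*(t + 7)*(t**2 + 9).
Partial-fraction decomposition: (7637*t + 10573)/(13050*(t**2 + 9)) + 21331/(31262*(t + 7)) + 1627/(2200*(t - 4)) - 25/(3528*t) + 1/(126*t**2).
Integrate each term; A/(t−a) gives A·log|t−a|; the (Bt+D)/(t²+p²) term gives a log and an atan.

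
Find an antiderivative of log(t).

Use integration by parts with u = log(t), dv = dt.
Then du = 1/t dt and v = t.

t*log(t) - t + C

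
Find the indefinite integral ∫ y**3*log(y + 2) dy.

y**4*log(y + 2)/4 - y**4/16 + y**3/6 - y**2/2 + 2*y - 4*log(y + 2) + C

Use integration by parts with u = log(y + 2), dv = y**3 dy.
Then du = 1/(y + 2) dy and v = y**4/4.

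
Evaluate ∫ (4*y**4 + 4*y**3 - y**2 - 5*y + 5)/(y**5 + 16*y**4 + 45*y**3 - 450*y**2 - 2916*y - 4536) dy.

Factor the denominator: (y - 6)*(y + 3)*(y + 6)**2*(y + 7).
Partial-fraction decomposition: 8223/(52*(y + 7)) - 66437/(432*(y + 6)) + 4319/(36*(y + 6)**2) - 227/(324*(y + 3)) + 5987/(16848*(y - 6)).
Integrate each term; A/(y−a) gives A·log|y−a|; A/(y−a)² gives −A/(y−a).

5987*log(y - 6)/16848 - 227*log(y + 3)/324 - 66437*log(y + 6)/432 + 8223*log(y + 7)/52 - 4319/(36*y + 216) + C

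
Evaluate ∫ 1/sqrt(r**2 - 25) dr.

log(r + sqrt(r**2 - 25)) + C

Substitute r = 5·sec(θ), so dr = 5·sec(θ)*tan(θ) dθ and the radical becomes sqrt(r**2 - 25) = 5·tan(θ) by the Pythagorean identity.
Integrate the resulting trig expression in θ, then back-substitute sec(θ) = r/5, tan(θ) = sqrt(r**2 - 25)/5 (absorbing any constant into C).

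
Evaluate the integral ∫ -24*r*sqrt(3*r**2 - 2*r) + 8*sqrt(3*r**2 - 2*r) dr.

-8*(3*r**2 - 2*r)**(3/2)/3 + C

Let u = 3*r**2 - 2*r, so du = (6*r - 2) dr.
Rewriting, the integral becomes -4·∫ √u du = -4·(2/3)u^(3/2).
Substituting back, u = 3*r**2 - 2*r.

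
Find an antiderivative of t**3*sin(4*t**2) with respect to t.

Let u = t², du = 2t dt; rewrite as (1/2)∫ u^1·sin(4u) du.
Now integrate by parts 1 time.

-t**2*cos(4*t**2)/8 + sin(4*t**2)/32 + C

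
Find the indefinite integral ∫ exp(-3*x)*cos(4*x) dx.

Let I denote the integral. Integrate by parts with u = cos(4*x), dv = exp(-3*x) dx, so v = -exp(-3*x)/3: I = -exp(-3*x)*cos(4*x)/3 − (4/3)·∫ exp(-3*x)*sin(4*x) dx.
Apply parts again with u = sin(4*x), dv = exp(-3*x) dx: ∫ exp(-3*x)*sin(4*x) dx = -exp(-3*x)*sin(4*x)/3 + (4/3)·I. Substituting back brings back I: I = 4*exp(-3*x)*sin(4*x)/9 - exp(-3*x)*cos(4*x)/3 − (16/9)·I.
Solving for I: (1 + 16/9)·I equals the remaining terms, so I = (9/25)·(4*exp(-3*x)*sin(4*x)/9 - exp(-3*x)*cos(4*x)/3).

4*exp(-3*x)*sin(4*x)/25 - 3*exp(-3*x)*cos(4*x)/25 + C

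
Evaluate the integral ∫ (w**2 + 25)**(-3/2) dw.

w/(25*sqrt(w**2 + 25)) + C

Substitute w = 5·tan(θ), so dw = 5·sec(θ)^2 dθ and the radical becomes sqrt(w**2 + 25) = 5·sec(θ) by the Pythagorean identity.
Integrate the resulting trig expression in θ, then back-substitute tan(θ) = w/5, sec(θ) = sqrt(w**2 + 25)/5 (absorbing any constant into C).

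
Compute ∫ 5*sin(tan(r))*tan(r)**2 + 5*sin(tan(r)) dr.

Let u = tan(r), so du = (tan(r)**2 + 1) dr.
Rewriting, the integral becomes 5·∫ sin(u) du = 5·-cos(u).
Substituting back, u = tan(r).

-5*cos(tan(r)) + C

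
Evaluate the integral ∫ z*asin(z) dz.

Use integration by parts with u = arcsin(z), dv = z dz.
Then du = 1/sqrt(-z**2 + 1) dz.

z**2*asin(z)/2 + z*sqrt(-z**2 + 1)/4 - asin(z)/4 + C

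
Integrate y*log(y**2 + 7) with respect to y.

Let u = y**2 + 7, so du = (2*y) dy.
The integral becomes (1/2)·∫ log(u) du; integrate by parts with u′=log(u), dv′=du.

y**2*log(y**2 + 7)/2 - y**2/2 + 7*log(y**2 + 7)/2 + C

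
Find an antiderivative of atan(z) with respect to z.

z*atan(z) - log(z**2 + 1)/2 + C

Use integration by parts with u = arctan(z), dv = dz.
Then du = 1/(z**2 + 1) dz.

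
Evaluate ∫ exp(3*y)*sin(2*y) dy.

Let I denote the integral. Integrate by parts with u = sin(2*y), dv = exp(3*y) dy, so v = exp(3*y)/3: I = exp(3*y)*sin(2*y)/3 − (2/3)·∫ exp(3*y)*cos(2*y) dy.
Apply parts again with u = cos(2*y), dv = exp(3*y) dy: ∫ exp(3*y)*cos(2*y) dy = exp(3*y)*cos(2*y)/3 + (2/3)·I. Substituting back brings back I: I = exp(3*y)*sin(2*y)/3 - 2*exp(3*y)*cos(2*y)/9 − (4/9)·I.
Solving for I: (1 + 4/9)·I equals the remaining terms, so I = (9/13)·(exp(3*y)*sin(2*y)/3 - 2*exp(3*y)*cos(2*y)/9).

3*exp(3*y)*sin(2*y)/13 - 2*exp(3*y)*cos(2*y)/13 + C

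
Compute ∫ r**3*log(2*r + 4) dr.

Use integration by parts with u = log(2*r + 4), dv = r**3 dr.
Then du = 2/(2*r + 4) dr and v = r**4/4.

r**4*log(2*r + 4)/4 - r**4/16 + r**3/6 - r**2/2 + 2*r - 4*log(r + 2) + C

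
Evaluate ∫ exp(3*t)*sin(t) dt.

3*exp(3*t)*sin(t)/10 - exp(3*t)*cos(t)/10 + C

Let I denote the integral. Integrate by parts with u = sin(t), dv = exp(3*t) dt, so v = exp(3*t)/3: I = exp(3*t)*sin(t)/3 − (1/3)·∫ exp(3*t)*cos(t) dt.
Apply parts again with u = cos(t), dv = exp(3*t) dt: ∫ exp(3*t)*cos(t) dt = exp(3*t)*cos(t)/3 + (1/3)·I. Substituting back brings back I: I = exp(3*t)*sin(t)/3 - exp(3*t)*cos(t)/9 − (1/9)·I.
Solving for I: (1 + 1/9)·I equals the remaining terms, so I = (9/10)·(exp(3*t)*sin(t)/3 - exp(3*t)*cos(t)/9).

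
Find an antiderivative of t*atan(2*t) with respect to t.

t**2*atan(2*t)/2 - t/4 + atan(2*t)/8 + C

Use integration by parts with u = arctan(2*t), dv = t dt.
Then du = 2/(4*t**2 + 1) dt.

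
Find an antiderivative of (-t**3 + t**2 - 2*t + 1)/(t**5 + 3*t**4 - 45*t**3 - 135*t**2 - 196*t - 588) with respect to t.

Factor the denominator: (t - 7)*(t + 3)*(t + 7)*(t**2 + 4).
Partial-fraction decomposition: -(9*t - 1)/(689*(t**2 + 4)) + 407/(2968*(t + 7)) - 43/(520*(t + 3)) - 307/(7420*(t - 7)).
Integrate each term; A/(t−a) gives A·log|t−a|; the (Bt+D)/(t²+p²) term gives a log and an atan.

-307*log(t - 7)/7420 - 43*log(t + 3)/520 + 407*log(t + 7)/2968 - 9*log(t**2 + 4)/1378 + atan(t/2)/1378 + C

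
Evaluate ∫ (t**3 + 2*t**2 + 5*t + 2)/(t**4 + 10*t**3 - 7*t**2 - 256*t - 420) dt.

101*log(t - 5)/462 + 2*log(t + 2)/35 - 43*log(t + 6)/11 + 139*log(t + 7)/30 + C

Factor the denominator: (t - 5)*(t + 2)*(t + 6)*(t + 7).
Partial-fraction decomposition: 139/(30*(t + 7)) - 43/(11*(t + 6)) + 2/(35*(t + 2)) + 101/(462*(t - 5)).
Integrate each term: A/(t−a) contributes A·log|t−a|.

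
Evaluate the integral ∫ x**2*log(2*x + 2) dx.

x**3*log(2*x + 2)/3 - x**3/9 + x**2/6 - x/3 + log(x + 1)/3 + C

Use integration by parts with u = log(2*x + 2), dv = x**2 dx.
Then du = 2/(2*x + 2) dx and v = x**3/3.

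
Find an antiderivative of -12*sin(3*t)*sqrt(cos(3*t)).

Let u = cos(3*t), so du = (-3*sin(3*t)) dt.
Rewriting, the integral becomes 4·∫ √u du = 4·(2/3)u^(3/2).
Substituting back, u = cos(3*t).

8*cos(3*t)**(3/2)/3 + C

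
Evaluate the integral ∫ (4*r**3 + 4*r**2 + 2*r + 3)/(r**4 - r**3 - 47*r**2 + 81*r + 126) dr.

341*log(r - 6)/91 - 51*log(r - 3)/40 + log(r + 1)/168 + 1187*log(r + 7)/780 + C

Factor the denominator: (r - 6)*(r - 3)*(r + 1)*(r + 7).
Partial-fraction decomposition: 1187/(780*(r + 7)) + 1/(168*(r + 1)) - 51/(40*(r - 3)) + 341/(91*(r - 6)).
Integrate each term: A/(r−a) contributes A·log|r−a|.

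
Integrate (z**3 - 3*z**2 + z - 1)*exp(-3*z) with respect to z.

Use integration by parts with u = z**3 - 3*z**2 + z - 1, dv = exp(-3*z) dz, so v = -exp(-3*z)/3.
Apply parts 3 times (tabular method): alternate signs, differentiate u down to 0, integrate dv up.

(-9*z**3 + 18*z**2 + 3*z + 10)*exp(-3*z)/27 + C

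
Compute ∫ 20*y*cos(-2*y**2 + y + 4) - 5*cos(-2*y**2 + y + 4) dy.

-5*sin(-2*y**2 + y + 4) + C

Let u = 2*y**2 - y - 4, so du = (4*y - 1) dy.
Rewriting, the integral becomes 5·∫ cos(u) du = 5·sin(u).
Substituting back, u = 2*y**2 - y - 4.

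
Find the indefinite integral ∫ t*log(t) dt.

Use integration by parts with u = log(t), dv = t dt.
Then du = 1/t dt and v = t**2/2.

t**2*log(t)/2 - t**2/4 + C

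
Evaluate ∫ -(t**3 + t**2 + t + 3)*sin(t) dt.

t**3*cos(t) - 3*t**2*sin(t) + t**2*cos(t) - 2*t*sin(t) - 5*t*cos(t) + 5*sin(t) + cos(t) + C

Use integration by parts with u = t**3 + t**2 + t + 3, dv = -sin(t) dt, so v = cos(t).
Apply parts 3 times (tabular method): alternate signs, differentiate u down to 0, integrate dv up.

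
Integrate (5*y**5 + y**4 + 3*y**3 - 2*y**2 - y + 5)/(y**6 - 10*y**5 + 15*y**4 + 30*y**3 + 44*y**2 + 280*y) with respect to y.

Factor the denominator: y*(y - 7)*(y - 5)*(y + 2)*(y**2 + 4).
Partial-fraction decomposition: -(2533*y - 14334)/(24592*(y**2 + 4)) + 169/(1008*(y + 2)) - 3315/(406*(y - 5)) + 87365/(6678*(y - 7)) + 1/(56*y).
Integrate each term; A/(y−a) gives A·log|y−a|; the (By+D)/(y²+p²) term gives a log and an atan.

log(y)/56 + 87365*log(y - 7)/6678 - 3315*log(y - 5)/406 + 169*log(y + 2)/1008 - 2533*log(y**2 + 4)/49184 + 7167*atan(y/2)/24592 + C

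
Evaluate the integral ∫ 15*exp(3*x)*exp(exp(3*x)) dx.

5*exp(exp(3*x)) + C

Let u = exp(3*x), so du = (3*exp(3*x)) dx.
Rewriting, the integral becomes 5·∫ e^u du = 5·e^u.
Substituting back, u = exp(3*x).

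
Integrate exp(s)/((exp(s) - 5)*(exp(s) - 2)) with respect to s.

Let u = e^s, du = e^s ds.
The integral becomes ∫ du/((u-2)(u-5)); decompose into partial fractions.

log(exp(s) - 5)/3 - log(exp(s) - 2)/3 + C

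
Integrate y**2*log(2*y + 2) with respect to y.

Use integration by parts with u = log(2*y + 2), dv = y**2 dy.
Then du = 2/(2*y + 2) dy and v = y**3/3.

y**3*log(2*y + 2)/3 - y**3/9 + y**2/6 - y/3 + log(y + 1)/3 + C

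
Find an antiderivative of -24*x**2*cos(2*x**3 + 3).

Let u = 2*x**3 + 3, so du = (6*x**2) dx.
Rewriting, the integral becomes -4·∫ cos(u) du = -4·sin(u).
Substituting back, u = 2*x**3 + 3.

-4*sin(2*x**3 + 3) + C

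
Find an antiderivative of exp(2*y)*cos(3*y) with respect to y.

3*exp(2*y)*sin(3*y)/13 + 2*exp(2*y)*cos(3*y)/13 + C

Let I denote the integral. Integrate by parts with u = cos(3*y), dv = exp(2*y) dy, so v = exp(2*y)/2: I = exp(2*y)*cos(3*y)/2 + (3/2)·∫ exp(2*y)*sin(3*y) dy.
Apply parts again with u = sin(3*y), dv = exp(2*y) dy: ∫ exp(2*y)*sin(3*y) dy = exp(2*y)*sin(3*y)/2 − (3/2)·I. Substituting back brings back I: I = 3*exp(2*y)*sin(3*y)/4 + exp(2*y)*cos(3*y)/2 − (9/4)·I.
Solving for I: (1 + 9/4)·I equals the remaining terms, so I = (4/13)·(3*exp(2*y)*sin(3*y)/4 + exp(2*y)*cos(3*y)/2).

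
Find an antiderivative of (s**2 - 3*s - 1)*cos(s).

s**2*sin(s) - 3*s*sin(s) + 2*s*cos(s) - 3*sin(s) - 3*cos(s) + C

Use integration by parts with u = s**2 - 3*s - 1, dv = cos(s) ds, so v = sin(s).
Apply parts 2 times (tabular method): alternate signs, differentiate u down to 0, integrate dv up.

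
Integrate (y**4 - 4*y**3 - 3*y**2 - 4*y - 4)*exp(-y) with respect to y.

(-y**4 + 3*y**2 + 10*y + 14)*exp(-y) + C

Use integration by parts with u = y**4 - 4*y**3 - 3*y**2 - 4*y - 4, dv = exp(-y) dy, so v = -exp(-y).
Apply parts 4 times (tabular method): alternate signs, differentiate u down to 0, integrate dv up.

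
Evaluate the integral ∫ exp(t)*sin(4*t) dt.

Let I denote the integral. Integrate by parts with u = sin(4*t), dv = exp(t) dt, so v = exp(t): I = exp(t)*sin(4*t) − 4·∫ exp(t)*cos(4*t) dt.
Apply parts again with u = cos(4*t), dv = exp(t) dt: ∫ exp(t)*cos(4*t) dt = exp(t)*cos(4*t) + 4·I. Substituting back brings back I: I = exp(t)*sin(4*t) - 4*exp(t)*cos(4*t) − 16·I.
Solving for I: (1 + 16)·I equals the remaining terms, so I = (1/17)·(exp(t)*sin(4*t) - 4*exp(t)*cos(4*t)).

exp(t)*sin(4*t)/17 - 4*exp(t)*cos(4*t)/17 + C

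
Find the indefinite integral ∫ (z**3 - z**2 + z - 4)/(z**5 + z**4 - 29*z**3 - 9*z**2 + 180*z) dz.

-log(z)/45 + 4*log(z - 4)/21 - 17*log(z - 3)/144 + 43*log(z + 3)/252 - 53*log(z + 5)/240 + C

Factor the denominator: z*(z - 4)*(z - 3)*(z + 3)*(z + 5).
Partial-fraction decomposition: -53/(240*(z + 5)) + 43/(252*(z + 3)) - 17/(144*(z - 3)) + 4/(21*(z - 4)) - 1/(45*z).
Integrate each term: A/(z−a) contributes A·log|z−a|.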